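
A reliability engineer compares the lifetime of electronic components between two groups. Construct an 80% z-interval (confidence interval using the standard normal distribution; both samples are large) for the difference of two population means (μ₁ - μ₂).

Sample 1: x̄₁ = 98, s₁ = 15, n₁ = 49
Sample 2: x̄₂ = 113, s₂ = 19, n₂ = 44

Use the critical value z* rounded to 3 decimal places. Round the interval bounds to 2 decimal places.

Both samples are large (n₁ = 49 ≥ 30, n₂ = 44 ≥ 30), so a z-interval for the difference of means applies.

Point estimate: x̄₁ - x̄₂ = 98 - 113 = -15

Standard error: SE = √(s₁²/n₁ + s₂²/n₂)
= √(15²/49 + 19²/44)
= √(4.591837 + 8.204545)
= 3.577203

For 80% confidence, z* = 1.282 (from standard normal table)
Margin of error: E = z* × SE = 1.282 × 3.577203 = 4.5860

Z-interval: (x̄₁ - x̄₂) ± E = -15 ± 4.5860 = (-19.5860, -10.4140)

Rounded to 2 decimal places:

(-19.59, -10.41)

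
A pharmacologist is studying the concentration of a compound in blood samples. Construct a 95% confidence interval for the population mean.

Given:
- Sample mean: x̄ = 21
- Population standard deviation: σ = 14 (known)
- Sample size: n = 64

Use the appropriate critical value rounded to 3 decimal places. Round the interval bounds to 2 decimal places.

The population standard deviation σ is known, so use a z-interval (standard normal critical value).

For 95% confidence, z* = 1.96 (from standard normal table)

Standard error: SE = σ/√n = 14/√64 = 1.750000

Margin of error: E = z* × SE = 1.96 × 1.750000 = 3.4300

Z-interval: x̄ ± E = 21 ± 3.4300 = (17.5700, 24.4300)

Rounded to 2 decimal places:

(17.57, 24.43)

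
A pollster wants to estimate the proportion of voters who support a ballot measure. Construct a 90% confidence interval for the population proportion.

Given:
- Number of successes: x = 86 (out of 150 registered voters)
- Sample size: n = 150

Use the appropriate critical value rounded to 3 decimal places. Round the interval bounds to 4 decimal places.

Sample proportion: p̂ = 86/150 = 0.573333

Check conditions for normal approximation:
  np̂ = 86 ≥ 10 ✓
  n(1-p̂) = 64 ≥ 10 ✓

The sample is large enough, so use a z-interval (normal approximation) for the proportion.

For 90% confidence, z* = 1.645 (from standard normal table)

Standard error: SE = √(p̂(1-p̂)/n) = √(0.573333×0.426667/150) = 0.04038335

Margin of error: E = z* × SE = 1.645 × 0.04038335 = 0.066431

Z-interval: p̂ ± E = 0.573333 ± 0.066431 = (0.506903, 0.639764)

Rounded to 4 decimal places:

(0.5069, 0.6398)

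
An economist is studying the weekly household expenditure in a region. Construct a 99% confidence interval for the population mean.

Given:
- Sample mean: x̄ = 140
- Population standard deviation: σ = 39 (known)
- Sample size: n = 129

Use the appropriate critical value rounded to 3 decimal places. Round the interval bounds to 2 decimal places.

The population standard deviation σ is known, so use a z-interval (standard normal critical value).

For 99% confidence, z* = 2.576 (from standard normal table)

Standard error: SE = σ/√n = 39/√129 = 3.433759

Margin of error: E = z* × SE = 2.576 × 3.433759 = 8.8454

Z-interval: x̄ ± E = 140 ± 8.8454 = (131.1546, 148.8454)

Rounded to 2 decimal places:

(131.15, 148.85)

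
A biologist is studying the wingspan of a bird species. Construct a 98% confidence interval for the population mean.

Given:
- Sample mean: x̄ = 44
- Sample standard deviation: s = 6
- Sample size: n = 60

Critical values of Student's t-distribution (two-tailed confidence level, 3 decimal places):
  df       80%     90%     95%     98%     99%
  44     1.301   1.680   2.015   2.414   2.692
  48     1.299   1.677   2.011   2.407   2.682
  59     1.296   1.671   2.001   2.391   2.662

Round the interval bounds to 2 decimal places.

The population standard deviation σ is unknown (only the sample standard deviation s is given), so use a t-interval with df = n - 1 = 60 - 1 = 59.

For 98% confidence with df = 59, t* = 2.391 (from t-table)

Standard error: SE = s/√n = 6/√60 = 0.774597

Margin of error: E = t* × SE = 2.391 × 0.774597 = 1.8521

T-interval: x̄ ± E = 44 ± 1.8521 = (42.1479, 45.8521)

Rounded to 2 decimal places:

(42.15, 45.85)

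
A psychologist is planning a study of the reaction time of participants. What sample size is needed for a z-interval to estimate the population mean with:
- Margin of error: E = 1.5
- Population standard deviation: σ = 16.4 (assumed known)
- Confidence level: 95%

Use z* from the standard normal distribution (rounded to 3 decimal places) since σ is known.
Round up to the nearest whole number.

Using z* since population σ is known (z-interval formula).

For 95% confidence, z* = 1.96 (from standard normal table)

Sample size formula for z-interval: n = (z*σ/E)²

n = (1.96 × 16.4 / 1.5)²
  = (21.429333)²
  = 459.2163

Round up to the nearest whole number: n = 460

460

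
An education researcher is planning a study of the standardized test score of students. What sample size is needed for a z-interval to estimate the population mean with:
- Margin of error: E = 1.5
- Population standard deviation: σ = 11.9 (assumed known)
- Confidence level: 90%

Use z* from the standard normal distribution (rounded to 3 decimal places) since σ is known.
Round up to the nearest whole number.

Using z* since population σ is known (z-interval formula).

For 90% confidence, z* = 1.645 (from standard normal table)

Sample size formula for z-interval: n = (z*σ/E)²

n = (1.645 × 11.9 / 1.5)²
  = (13.050333)²
  = 170.3112

Round up to the nearest whole number: n = 171

171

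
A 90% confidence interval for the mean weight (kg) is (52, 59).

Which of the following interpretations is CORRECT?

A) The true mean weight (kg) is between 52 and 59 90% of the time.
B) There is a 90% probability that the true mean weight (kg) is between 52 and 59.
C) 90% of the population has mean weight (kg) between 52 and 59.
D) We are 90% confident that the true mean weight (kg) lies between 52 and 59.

A confidence interval represents our confidence in the procedure, not a probability statement about the parameter.

Key concept: If we repeated this sampling process many times and computed a 90% CI each time, about 90% of those intervals would contain the true population parameter.

For this specific interval (52, 59):
- Midpoint (point estimate): 55.5
- Margin of error: 3.5

The correct interpretation is the one stating confidence that the true parameter lies in the interval — option D.

D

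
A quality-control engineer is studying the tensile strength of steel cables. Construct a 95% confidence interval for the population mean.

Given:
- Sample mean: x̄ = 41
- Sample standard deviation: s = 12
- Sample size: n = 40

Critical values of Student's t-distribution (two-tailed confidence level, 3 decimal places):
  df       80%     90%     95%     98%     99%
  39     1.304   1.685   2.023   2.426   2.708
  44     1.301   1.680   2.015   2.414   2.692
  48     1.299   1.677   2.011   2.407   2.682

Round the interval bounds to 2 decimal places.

The population standard deviation σ is unknown (only the sample standard deviation s is given), so use a t-interval with df = n - 1 = 40 - 1 = 39.

For 95% confidence with df = 39, t* = 2.023 (from t-table)

Standard error: SE = s/√n = 12/√40 = 1.897367

Margin of error: E = t* × SE = 2.023 × 1.897367 = 3.8384

T-interval: x̄ ± E = 41 ± 3.8384 = (37.1616, 44.8384)

Rounded to 2 decimal places:

(37.16, 44.84)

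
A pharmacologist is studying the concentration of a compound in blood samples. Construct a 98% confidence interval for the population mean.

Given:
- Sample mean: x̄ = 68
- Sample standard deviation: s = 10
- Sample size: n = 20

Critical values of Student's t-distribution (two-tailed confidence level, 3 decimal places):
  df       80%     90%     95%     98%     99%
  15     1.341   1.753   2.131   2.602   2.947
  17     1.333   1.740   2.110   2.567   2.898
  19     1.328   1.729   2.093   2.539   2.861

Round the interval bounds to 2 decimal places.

The population standard deviation σ is unknown (only the sample standard deviation s is given), so use a t-interval with df = n - 1 = 20 - 1 = 19.

For 98% confidence with df = 19, t* = 2.539 (from t-table)

Standard error: SE = s/√n = 10/√20 = 2.236068

Margin of error: E = t* × SE = 2.539 × 2.236068 = 5.6774

T-interval: x̄ ± E = 68 ± 5.6774 = (62.3226, 73.6774)

Rounded to 2 decimal places:

(62.32, 73.68)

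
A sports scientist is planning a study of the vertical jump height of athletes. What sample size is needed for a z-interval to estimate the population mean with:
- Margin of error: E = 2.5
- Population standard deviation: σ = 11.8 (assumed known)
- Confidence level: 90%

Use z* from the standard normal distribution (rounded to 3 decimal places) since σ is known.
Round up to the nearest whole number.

Using z* since population σ is known (z-interval formula).

For 90% confidence, z* = 1.645 (from standard normal table)

Sample size formula for z-interval: n = (z*σ/E)²

n = (1.645 × 11.8 / 2.5)²
  = (7.764400)²
  = 60.2859

Round up to the nearest whole number: n = 61

61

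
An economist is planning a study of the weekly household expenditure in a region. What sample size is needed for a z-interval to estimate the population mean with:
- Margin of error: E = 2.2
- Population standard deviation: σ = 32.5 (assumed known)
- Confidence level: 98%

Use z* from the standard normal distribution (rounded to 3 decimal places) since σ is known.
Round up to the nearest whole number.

Using z* since population σ is known (z-interval formula).

For 98% confidence, z* = 2.326 (from standard normal table)

Sample size formula for z-interval: n = (z*σ/E)²

n = (2.326 × 32.5 / 2.2)²
  = (34.361364)²
  = 1180.7033

Round up to the nearest whole number: n = 1181

1181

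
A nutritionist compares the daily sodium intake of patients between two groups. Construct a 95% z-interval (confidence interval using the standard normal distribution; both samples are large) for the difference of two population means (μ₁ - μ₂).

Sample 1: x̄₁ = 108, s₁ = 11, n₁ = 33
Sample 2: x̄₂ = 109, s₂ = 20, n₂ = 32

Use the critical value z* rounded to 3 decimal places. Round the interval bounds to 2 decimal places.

Both samples are large (n₁ = 33 ≥ 30, n₂ = 32 ≥ 30), so a z-interval for the difference of means applies.

Point estimate: x̄₁ - x̄₂ = 108 - 109 = -1

Standard error: SE = √(s₁²/n₁ + s₂²/n₂)
= √(11²/33 + 20²/32)
= √(3.666667 + 12.500000)
= 4.020779

For 95% confidence, z* = 1.96 (from standard normal table)
Margin of error: E = z* × SE = 1.96 × 4.020779 = 7.8807

Z-interval: (x̄₁ - x̄₂) ± E = -1 ± 7.8807 = (-8.8807, 6.8807)

Rounded to 2 decimal places:

(-8.88, 6.88)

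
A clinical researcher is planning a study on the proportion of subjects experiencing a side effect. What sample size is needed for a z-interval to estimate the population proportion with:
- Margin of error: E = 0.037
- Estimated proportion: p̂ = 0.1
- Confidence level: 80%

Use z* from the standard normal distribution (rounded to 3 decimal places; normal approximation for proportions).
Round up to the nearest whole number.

Using z* for proportion z-interval (normal approximation).

For 80% confidence, z* = 1.282 (from standard normal table)

Sample size formula for proportion z-interval: n = z*²p̂(1-p̂)/E²

n = 1.282² × 0.1 × 0.9 / 0.037²
  = 1.643524 × 0.09 / 0.001369
  = 108.0476

Round up to the nearest whole number: n = 109

109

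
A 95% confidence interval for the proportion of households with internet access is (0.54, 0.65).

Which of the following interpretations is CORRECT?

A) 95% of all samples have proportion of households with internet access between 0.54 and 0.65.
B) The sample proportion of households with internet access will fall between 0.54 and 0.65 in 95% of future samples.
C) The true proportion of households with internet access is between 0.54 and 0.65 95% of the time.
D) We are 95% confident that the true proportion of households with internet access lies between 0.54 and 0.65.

A confidence interval represents our confidence in the procedure, not a probability statement about the parameter.

Key concept: If we repeated this sampling process many times and computed a 95% CI each time, about 95% of those intervals would contain the true population parameter.

For this specific interval (0.54, 0.65):
- Midpoint (point estimate): 0.595
- Margin of error: 0.055

The correct interpretation is the one stating confidence that the true parameter lies in the interval — option D.

D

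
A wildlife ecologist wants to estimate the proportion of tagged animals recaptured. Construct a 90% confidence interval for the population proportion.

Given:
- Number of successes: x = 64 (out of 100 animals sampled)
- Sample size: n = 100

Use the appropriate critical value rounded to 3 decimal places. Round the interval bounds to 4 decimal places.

Sample proportion: p̂ = 64/100 = 0.640000

Check conditions for normal approximation:
  np̂ = 64 ≥ 10 ✓
  n(1-p̂) = 36 ≥ 10 ✓

The sample is large enough, so use a z-interval (normal approximation) for the proportion.

For 90% confidence, z* = 1.645 (from standard normal table)

Standard error: SE = √(p̂(1-p̂)/n) = √(0.640000×0.360000/100) = 0.04800000

Margin of error: E = z* × SE = 1.645 × 0.04800000 = 0.078960

Z-interval: p̂ ± E = 0.640000 ± 0.078960 = (0.561040, 0.718960)

Rounded to 4 decimal places:

(0.5610, 0.7190)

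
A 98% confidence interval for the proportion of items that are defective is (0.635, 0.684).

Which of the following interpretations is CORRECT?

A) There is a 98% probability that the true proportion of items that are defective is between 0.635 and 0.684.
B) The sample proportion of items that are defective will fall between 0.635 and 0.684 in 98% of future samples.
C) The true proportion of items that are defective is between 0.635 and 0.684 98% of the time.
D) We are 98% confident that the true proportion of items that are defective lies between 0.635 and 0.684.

A confidence interval represents our confidence in the procedure, not a probability statement about the parameter.

Key concept: If we repeated this sampling process many times and computed a 98% CI each time, about 98% of those intervals would contain the true population parameter.

For this specific interval (0.635, 0.684):
- Midpoint (point estimate): 0.6595
- Margin of error: 0.0245

The correct interpretation is the one stating confidence that the true parameter lies in the interval — option D.

D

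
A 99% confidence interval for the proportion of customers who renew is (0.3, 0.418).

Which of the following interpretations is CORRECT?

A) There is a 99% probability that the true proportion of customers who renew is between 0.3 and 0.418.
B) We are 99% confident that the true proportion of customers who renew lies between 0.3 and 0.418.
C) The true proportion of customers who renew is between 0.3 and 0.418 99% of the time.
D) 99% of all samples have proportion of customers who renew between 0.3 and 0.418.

A confidence interval represents our confidence in the procedure, not a probability statement about the parameter.

Key concept: If we repeated this sampling process many times and computed a 99% CI each time, about 99% of those intervals would contain the true population parameter.

For this specific interval (0.3, 0.418):
- Midpoint (point estimate): 0.359
- Margin of error: 0.059

The correct interpretation is the one stating confidence that the true parameter lies in the interval — option B.

B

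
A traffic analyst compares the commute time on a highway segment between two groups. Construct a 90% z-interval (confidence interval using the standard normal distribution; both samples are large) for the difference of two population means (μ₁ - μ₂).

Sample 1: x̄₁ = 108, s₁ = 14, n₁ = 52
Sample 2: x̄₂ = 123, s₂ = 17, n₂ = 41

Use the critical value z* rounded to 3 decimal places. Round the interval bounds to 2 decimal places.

Both samples are large (n₁ = 52 ≥ 30, n₂ = 41 ≥ 30), so a z-interval for the difference of means applies.

Point estimate: x̄₁ - x̄₂ = 108 - 123 = -15

Standard error: SE = √(s₁²/n₁ + s₂²/n₂)
= √(14²/52 + 17²/41)
= √(3.769231 + 7.048780)
= 3.289075

For 90% confidence, z* = 1.645 (from standard normal table)
Margin of error: E = z* × SE = 1.645 × 3.289075 = 5.4105

Z-interval: (x̄₁ - x̄₂) ± E = -15 ± 5.4105 = (-20.4105, -9.5895)

Rounded to 2 decimal places:

(-20.41, -9.59)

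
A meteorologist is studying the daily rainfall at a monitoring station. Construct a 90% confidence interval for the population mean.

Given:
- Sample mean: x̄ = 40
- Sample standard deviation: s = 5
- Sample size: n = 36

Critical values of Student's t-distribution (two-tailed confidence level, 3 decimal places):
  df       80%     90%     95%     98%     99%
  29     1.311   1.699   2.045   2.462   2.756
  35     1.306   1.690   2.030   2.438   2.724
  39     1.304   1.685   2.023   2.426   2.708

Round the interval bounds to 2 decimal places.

The population standard deviation σ is unknown (only the sample standard deviation s is given), so use a t-interval with df = n - 1 = 36 - 1 = 35.

For 90% confidence with df = 35, t* = 1.690 (from t-table)

Standard error: SE = s/√n = 5/√36 = 0.833333

Margin of error: E = t* × SE = 1.690 × 0.833333 = 1.4083

T-interval: x̄ ± E = 40 ± 1.4083 = (38.5917, 41.4083)

Rounded to 2 decimal places:

(38.59, 41.41)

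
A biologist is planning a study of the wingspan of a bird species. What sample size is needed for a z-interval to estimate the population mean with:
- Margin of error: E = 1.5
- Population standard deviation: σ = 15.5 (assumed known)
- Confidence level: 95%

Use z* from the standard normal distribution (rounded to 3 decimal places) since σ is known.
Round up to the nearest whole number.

Using z* since population σ is known (z-interval formula).

For 95% confidence, z* = 1.96 (from standard normal table)

Sample size formula for z-interval: n = (z*σ/E)²

n = (1.96 × 15.5 / 1.5)²
  = (20.253333)²
  = 410.1975

Round up to the nearest whole number: n = 411

411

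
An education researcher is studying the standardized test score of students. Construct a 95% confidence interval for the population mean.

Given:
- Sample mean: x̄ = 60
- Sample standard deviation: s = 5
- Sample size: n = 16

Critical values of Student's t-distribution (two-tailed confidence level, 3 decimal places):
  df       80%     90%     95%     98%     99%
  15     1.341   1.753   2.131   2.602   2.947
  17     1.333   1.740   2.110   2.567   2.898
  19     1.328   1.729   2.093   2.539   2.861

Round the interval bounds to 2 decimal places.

The population standard deviation σ is unknown (only the sample standard deviation s is given), so use a t-interval with df = n - 1 = 16 - 1 = 15.

For 95% confidence with df = 15, t* = 2.131 (from t-table)

Standard error: SE = s/√n = 5/√16 = 1.250000

Margin of error: E = t* × SE = 2.131 × 1.250000 = 2.6637

T-interval: x̄ ± E = 60 ± 2.6637 = (57.3362, 62.6638)

Rounded to 2 decimal places:

(57.34, 62.66)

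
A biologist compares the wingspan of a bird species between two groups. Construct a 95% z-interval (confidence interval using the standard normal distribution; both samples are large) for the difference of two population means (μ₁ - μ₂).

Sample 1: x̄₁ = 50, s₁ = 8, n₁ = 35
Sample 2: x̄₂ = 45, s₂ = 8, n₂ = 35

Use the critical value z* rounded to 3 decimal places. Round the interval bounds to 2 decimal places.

Both samples are large (n₁ = 35 ≥ 30, n₂ = 35 ≥ 30), so a z-interval for the difference of means applies.

Point estimate: x̄₁ - x̄₂ = 50 - 45 = 5

Standard error: SE = √(s₁²/n₁ + s₂²/n₂)
= √(8²/35 + 8²/35)
= √(1.828571 + 1.828571)
= 1.912366

For 95% confidence, z* = 1.96 (from standard normal table)
Margin of error: E = z* × SE = 1.96 × 1.912366 = 3.7482

Z-interval: (x̄₁ - x̄₂) ± E = 5 ± 3.7482 = (1.2518, 8.7482)

Rounded to 2 decimal places:

(1.25, 8.75)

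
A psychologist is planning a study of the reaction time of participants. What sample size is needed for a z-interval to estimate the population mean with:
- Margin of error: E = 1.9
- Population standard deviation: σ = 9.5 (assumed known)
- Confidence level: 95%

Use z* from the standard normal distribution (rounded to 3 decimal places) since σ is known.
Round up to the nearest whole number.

Using z* since population σ is known (z-interval formula).

For 95% confidence, z* = 1.96 (from standard normal table)

Sample size formula for z-interval: n = (z*σ/E)²

n = (1.96 × 9.5 / 1.9)²
  = (9.800000)²
  = 96.0400

Round up to the nearest whole number: n = 97

97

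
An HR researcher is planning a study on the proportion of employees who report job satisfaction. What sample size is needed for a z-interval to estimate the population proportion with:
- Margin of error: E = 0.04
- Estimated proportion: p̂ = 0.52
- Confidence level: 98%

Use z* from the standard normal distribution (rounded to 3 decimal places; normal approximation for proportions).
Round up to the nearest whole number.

Using z* for proportion z-interval (normal approximation).

For 98% confidence, z* = 2.326 (from standard normal table)

Sample size formula for proportion z-interval: n = z*²p̂(1-p̂)/E²

n = 2.326² × 0.52 × 0.48 / 0.04²
  = 5.410276 × 0.2496 / 0.0016
  = 844.0031

Round up to the nearest whole number: n = 845

845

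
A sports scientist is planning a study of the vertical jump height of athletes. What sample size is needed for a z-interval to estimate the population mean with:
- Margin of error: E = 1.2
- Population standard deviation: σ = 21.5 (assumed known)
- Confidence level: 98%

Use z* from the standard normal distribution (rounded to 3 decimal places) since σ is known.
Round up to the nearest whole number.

Using z* since population σ is known (z-interval formula).

For 98% confidence, z* = 2.326 (from standard normal table)

Sample size formula for z-interval: n = (z*σ/E)²

n = (2.326 × 21.5 / 1.2)²
  = (41.674167)²
  = 1736.7362

Round up to the nearest whole number: n = 1737

1737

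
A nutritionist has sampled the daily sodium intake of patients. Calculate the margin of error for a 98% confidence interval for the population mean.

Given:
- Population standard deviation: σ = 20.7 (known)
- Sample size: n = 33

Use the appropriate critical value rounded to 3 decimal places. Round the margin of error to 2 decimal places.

The population standard deviation σ is known, so use the z-interval margin of error formula.

For 98% confidence, z* = 2.326 (from standard normal table)

Margin of error formula for z-interval: E = z* × σ/√n

E = 2.326 × 20.7/√33
  = 2.326 × 3.603407
  = 8.3815

Rounded to 2 decimal places:

8.38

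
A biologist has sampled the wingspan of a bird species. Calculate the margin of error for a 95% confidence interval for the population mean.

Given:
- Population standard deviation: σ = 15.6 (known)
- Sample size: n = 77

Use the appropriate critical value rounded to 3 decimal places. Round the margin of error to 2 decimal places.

The population standard deviation σ is known, so use the z-interval margin of error formula.

For 95% confidence, z* = 1.96 (from standard normal table)

Margin of error formula for z-interval: E = z* × σ/√n

E = 1.96 × 15.6/√77
  = 1.96 × 1.777785
  = 3.4845

Rounded to 2 decimal places:

3.48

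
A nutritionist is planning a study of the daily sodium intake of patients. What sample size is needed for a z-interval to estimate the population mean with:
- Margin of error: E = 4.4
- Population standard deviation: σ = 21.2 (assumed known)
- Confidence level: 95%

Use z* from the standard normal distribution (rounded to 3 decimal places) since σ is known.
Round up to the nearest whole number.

Using z* since population σ is known (z-interval formula).

For 95% confidence, z* = 1.96 (from standard normal table)

Sample size formula for z-interval: n = (z*σ/E)²

n = (1.96 × 21.2 / 4.4)²
  = (9.443636)²
  = 89.1823

Round up to the nearest whole number: n = 90

90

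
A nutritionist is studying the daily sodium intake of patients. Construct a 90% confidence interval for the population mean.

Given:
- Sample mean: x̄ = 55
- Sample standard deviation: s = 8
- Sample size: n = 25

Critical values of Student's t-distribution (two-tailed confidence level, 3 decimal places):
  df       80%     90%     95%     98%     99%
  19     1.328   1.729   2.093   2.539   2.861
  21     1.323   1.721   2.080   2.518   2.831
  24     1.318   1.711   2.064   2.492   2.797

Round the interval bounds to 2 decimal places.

The population standard deviation σ is unknown (only the sample standard deviation s is given), so use a t-interval with df = n - 1 = 25 - 1 = 24.

For 90% confidence with df = 24, t* = 1.711 (from t-table)

Standard error: SE = s/√n = 8/√25 = 1.600000

Margin of error: E = t* × SE = 1.711 × 1.600000 = 2.7376

T-interval: x̄ ± E = 55 ± 2.7376 = (52.2624, 57.7376)

Rounded to 2 decimal places:

(52.26, 57.74)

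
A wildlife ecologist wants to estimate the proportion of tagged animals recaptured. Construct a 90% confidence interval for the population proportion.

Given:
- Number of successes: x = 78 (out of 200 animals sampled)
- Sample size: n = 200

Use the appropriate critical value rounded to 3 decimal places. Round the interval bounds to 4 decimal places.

Sample proportion: p̂ = 78/200 = 0.390000

Check conditions for normal approximation:
  np̂ = 78 ≥ 10 ✓
  n(1-p̂) = 122 ≥ 10 ✓

The sample is large enough, so use a z-interval (normal approximation) for the proportion.

For 90% confidence, z* = 1.645 (from standard normal table)

Standard error: SE = √(p̂(1-p̂)/n) = √(0.390000×0.610000/200) = 0.03448913

Margin of error: E = z* × SE = 1.645 × 0.03448913 = 0.056735

Z-interval: p̂ ± E = 0.390000 ± 0.056735 = (0.333265, 0.446735)

Rounded to 4 decimal places:

(0.3333, 0.4467)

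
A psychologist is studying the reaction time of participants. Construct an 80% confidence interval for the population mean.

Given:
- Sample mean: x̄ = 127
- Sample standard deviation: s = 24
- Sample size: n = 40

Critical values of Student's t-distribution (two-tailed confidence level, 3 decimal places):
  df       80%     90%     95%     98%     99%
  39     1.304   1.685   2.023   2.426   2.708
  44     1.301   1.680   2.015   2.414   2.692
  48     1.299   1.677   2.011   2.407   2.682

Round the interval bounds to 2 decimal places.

The population standard deviation σ is unknown (only the sample standard deviation s is given), so use a t-interval with df = n - 1 = 40 - 1 = 39.

For 80% confidence with df = 39, t* = 1.304 (from t-table)

Standard error: SE = s/√n = 24/√40 = 3.794733

Margin of error: E = t* × SE = 1.304 × 3.794733 = 4.9483

T-interval: x̄ ± E = 127 ± 4.9483 = (122.0517, 131.9483)

Rounded to 2 decimal places:

(122.05, 131.95)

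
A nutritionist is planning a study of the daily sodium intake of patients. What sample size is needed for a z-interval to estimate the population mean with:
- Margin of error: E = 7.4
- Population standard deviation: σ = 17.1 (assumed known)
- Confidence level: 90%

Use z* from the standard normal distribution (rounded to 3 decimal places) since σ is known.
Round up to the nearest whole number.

Using z* since population σ is known (z-interval formula).

For 90% confidence, z* = 1.645 (from standard normal table)

Sample size formula for z-interval: n = (z*σ/E)²

n = (1.645 × 17.1 / 7.4)²
  = (3.801284)²
  = 14.4498

Round up to the nearest whole number: n = 15

15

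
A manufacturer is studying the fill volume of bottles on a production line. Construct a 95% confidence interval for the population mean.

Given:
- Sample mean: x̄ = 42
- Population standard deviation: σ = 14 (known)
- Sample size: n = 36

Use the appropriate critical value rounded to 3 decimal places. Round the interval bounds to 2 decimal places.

The population standard deviation σ is known, so use a z-interval (standard normal critical value).

For 95% confidence, z* = 1.96 (from standard normal table)

Standard error: SE = σ/√n = 14/√36 = 2.333333

Margin of error: E = z* × SE = 1.96 × 2.333333 = 4.5733

Z-interval: x̄ ± E = 42 ± 4.5733 = (37.4267, 46.5733)

Rounded to 2 decimal places:

(37.43, 46.57)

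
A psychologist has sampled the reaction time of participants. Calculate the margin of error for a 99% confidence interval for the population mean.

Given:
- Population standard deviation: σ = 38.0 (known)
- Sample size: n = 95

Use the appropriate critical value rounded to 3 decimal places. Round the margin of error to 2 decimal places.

The population standard deviation σ is known, so use the z-interval margin of error formula.

For 99% confidence, z* = 2.576 (from standard normal table)

Margin of error formula for z-interval: E = z* × σ/√n

E = 2.576 × 38.0/√95
  = 2.576 × 3.898718
  = 10.0431

Rounded to 2 decimal places:

10.04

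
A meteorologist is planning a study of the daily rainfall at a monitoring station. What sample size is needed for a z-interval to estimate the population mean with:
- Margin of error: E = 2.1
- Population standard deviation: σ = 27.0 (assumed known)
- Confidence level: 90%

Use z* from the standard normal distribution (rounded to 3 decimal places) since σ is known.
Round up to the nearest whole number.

Using z* since population σ is known (z-interval formula).

For 90% confidence, z* = 1.645 (from standard normal table)

Sample size formula for z-interval: n = (z*σ/E)²

n = (1.645 × 27.0 / 2.1)²
  = (21.150000)²
  = 447.3225

Round up to the nearest whole number: n = 448

448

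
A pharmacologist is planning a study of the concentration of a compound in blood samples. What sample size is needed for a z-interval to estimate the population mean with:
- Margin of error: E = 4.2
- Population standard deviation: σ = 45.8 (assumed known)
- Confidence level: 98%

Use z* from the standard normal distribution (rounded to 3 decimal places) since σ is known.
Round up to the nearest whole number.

Using z* since population σ is known (z-interval formula).

For 98% confidence, z* = 2.326 (from standard normal table)

Sample size formula for z-interval: n = (z*σ/E)²

n = (2.326 × 45.8 / 4.2)²
  = (25.364476)²
  = 643.3567

Round up to the nearest whole number: n = 644

644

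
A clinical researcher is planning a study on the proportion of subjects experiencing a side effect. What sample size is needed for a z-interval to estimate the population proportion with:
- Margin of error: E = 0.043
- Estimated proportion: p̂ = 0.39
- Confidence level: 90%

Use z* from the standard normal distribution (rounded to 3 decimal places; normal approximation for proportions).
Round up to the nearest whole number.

Using z* for proportion z-interval (normal approximation).

For 90% confidence, z* = 1.645 (from standard normal table)

Sample size formula for proportion z-interval: n = z*²p̂(1-p̂)/E²

n = 1.645² × 0.39 × 0.61 / 0.043²
  = 2.706025 × 0.2379 / 0.001849
  = 348.1684

Round up to the nearest whole number: n = 349

349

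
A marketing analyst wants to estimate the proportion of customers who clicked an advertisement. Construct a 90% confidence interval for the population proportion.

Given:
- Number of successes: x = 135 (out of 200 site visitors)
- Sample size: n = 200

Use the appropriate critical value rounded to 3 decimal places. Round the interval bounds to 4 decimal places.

Sample proportion: p̂ = 135/200 = 0.675000

Check conditions for normal approximation:
  np̂ = 135 ≥ 10 ✓
  n(1-p̂) = 65 ≥ 10 ✓

The sample is large enough, so use a z-interval (normal approximation) for the proportion.

For 90% confidence, z* = 1.645 (from standard normal table)

Standard error: SE = √(p̂(1-p̂)/n) = √(0.675000×0.325000/200) = 0.03311910

Margin of error: E = z* × SE = 1.645 × 0.03311910 = 0.054481

Z-interval: p̂ ± E = 0.675000 ± 0.054481 = (0.620519, 0.729481)

Rounded to 4 decimal places:

(0.6205, 0.7295)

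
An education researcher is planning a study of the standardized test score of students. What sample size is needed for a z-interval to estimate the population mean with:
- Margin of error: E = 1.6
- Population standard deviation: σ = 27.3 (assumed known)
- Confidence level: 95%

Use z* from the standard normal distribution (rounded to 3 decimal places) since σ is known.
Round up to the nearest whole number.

Using z* since population σ is known (z-interval formula).

For 95% confidence, z* = 1.96 (from standard normal table)

Sample size formula for z-interval: n = (z*σ/E)²

n = (1.96 × 27.3 / 1.6)²
  = (33.442500)²
  = 1118.4008

Round up to the nearest whole number: n = 1119

1119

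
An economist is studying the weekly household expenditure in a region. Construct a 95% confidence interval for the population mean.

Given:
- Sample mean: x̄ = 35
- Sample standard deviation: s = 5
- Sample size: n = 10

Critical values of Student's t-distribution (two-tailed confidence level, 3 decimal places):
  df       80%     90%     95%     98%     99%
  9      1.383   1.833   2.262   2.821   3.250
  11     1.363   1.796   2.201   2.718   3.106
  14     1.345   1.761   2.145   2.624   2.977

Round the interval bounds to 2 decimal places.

The population standard deviation σ is unknown (only the sample standard deviation s is given), so use a t-interval with df = n - 1 = 10 - 1 = 9.

For 95% confidence with df = 9, t* = 2.262 (from t-table)

Standard error: SE = s/√n = 5/√10 = 1.581139

Margin of error: E = t* × SE = 2.262 × 1.581139 = 3.5765

T-interval: x̄ ± E = 35 ± 3.5765 = (31.4235, 38.5765)

Rounded to 2 decimal places:

(31.42, 38.58)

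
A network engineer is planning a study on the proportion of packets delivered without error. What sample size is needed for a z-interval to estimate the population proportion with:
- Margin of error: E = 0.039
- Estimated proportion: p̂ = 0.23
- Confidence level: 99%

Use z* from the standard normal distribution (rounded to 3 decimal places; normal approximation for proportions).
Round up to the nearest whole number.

Using z* for proportion z-interval (normal approximation).

For 99% confidence, z* = 2.576 (from standard normal table)

Sample size formula for proportion z-interval: n = z*²p̂(1-p̂)/E²

n = 2.576² × 0.23 × 0.77 / 0.039²
  = 6.635776 × 0.1771 / 0.001521
  = 772.6469

Round up to the nearest whole number: n = 773

773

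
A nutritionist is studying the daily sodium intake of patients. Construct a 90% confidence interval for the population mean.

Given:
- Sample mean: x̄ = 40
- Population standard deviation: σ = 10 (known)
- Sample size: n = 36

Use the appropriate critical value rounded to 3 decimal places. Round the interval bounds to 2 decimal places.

The population standard deviation σ is known, so use a z-interval (standard normal critical value).

For 90% confidence, z* = 1.645 (from standard normal table)

Standard error: SE = σ/√n = 10/√36 = 1.666667

Margin of error: E = z* × SE = 1.645 × 1.666667 = 2.7417

Z-interval: x̄ ± E = 40 ± 2.7417 = (37.2583, 42.7417)

Rounded to 2 decimal places:

(37.26, 42.74)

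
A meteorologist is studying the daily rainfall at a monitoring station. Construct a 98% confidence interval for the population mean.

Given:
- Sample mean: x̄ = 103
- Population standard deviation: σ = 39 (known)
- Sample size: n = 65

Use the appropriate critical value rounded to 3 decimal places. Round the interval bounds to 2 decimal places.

The population standard deviation σ is known, so use a z-interval (standard normal critical value).

For 98% confidence, z* = 2.326 (from standard normal table)

Standard error: SE = σ/√n = 39/√65 = 4.837355

Margin of error: E = z* × SE = 2.326 × 4.837355 = 11.2517

Z-interval: x̄ ± E = 103 ± 11.2517 = (91.7483, 114.2517)

Rounded to 2 decimal places:

(91.75, 114.25)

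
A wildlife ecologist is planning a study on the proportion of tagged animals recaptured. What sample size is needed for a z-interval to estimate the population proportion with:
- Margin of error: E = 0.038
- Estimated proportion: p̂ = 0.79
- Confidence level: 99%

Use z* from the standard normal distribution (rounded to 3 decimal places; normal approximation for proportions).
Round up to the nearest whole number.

Using z* for proportion z-interval (normal approximation).

For 99% confidence, z* = 2.576 (from standard normal table)

Sample size formula for proportion z-interval: n = z*²p̂(1-p̂)/E²

n = 2.576² × 0.79 × 0.21 / 0.038²
  = 6.635776 × 0.1659 / 0.001444
  = 762.3790

Round up to the nearest whole number: n = 763

763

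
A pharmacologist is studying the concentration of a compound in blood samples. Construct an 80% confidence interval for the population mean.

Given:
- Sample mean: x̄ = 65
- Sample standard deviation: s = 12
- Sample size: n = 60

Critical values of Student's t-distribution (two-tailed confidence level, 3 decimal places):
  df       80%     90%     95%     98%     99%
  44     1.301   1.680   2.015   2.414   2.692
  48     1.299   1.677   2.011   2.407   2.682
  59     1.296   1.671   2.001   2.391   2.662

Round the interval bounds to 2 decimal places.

The population standard deviation σ is unknown (only the sample standard deviation s is given), so use a t-interval with df = n - 1 = 60 - 1 = 59.

For 80% confidence with df = 59, t* = 1.296 (from t-table)

Standard error: SE = s/√n = 12/√60 = 1.549193

Margin of error: E = t* × SE = 1.296 × 1.549193 = 2.0078

T-interval: x̄ ± E = 65 ± 2.0078 = (62.9922, 67.0078)

Rounded to 2 decimal places:

(62.99, 67.01)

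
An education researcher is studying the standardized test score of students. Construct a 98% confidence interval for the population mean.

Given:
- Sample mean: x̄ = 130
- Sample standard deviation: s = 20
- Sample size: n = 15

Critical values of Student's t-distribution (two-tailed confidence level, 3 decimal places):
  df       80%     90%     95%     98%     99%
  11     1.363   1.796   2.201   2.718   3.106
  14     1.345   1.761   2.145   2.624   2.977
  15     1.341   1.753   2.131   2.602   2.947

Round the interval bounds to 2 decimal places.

The population standard deviation σ is unknown (only the sample standard deviation s is given), so use a t-interval with df = n - 1 = 15 - 1 = 14.

For 98% confidence with df = 14, t* = 2.624 (from t-table)

Standard error: SE = s/√n = 20/√15 = 5.163978

Margin of error: E = t* × SE = 2.624 × 5.163978 = 13.5503

T-interval: x̄ ± E = 130 ± 13.5503 = (116.4497, 143.5503)

Rounded to 2 decimal places:

(116.45, 143.55)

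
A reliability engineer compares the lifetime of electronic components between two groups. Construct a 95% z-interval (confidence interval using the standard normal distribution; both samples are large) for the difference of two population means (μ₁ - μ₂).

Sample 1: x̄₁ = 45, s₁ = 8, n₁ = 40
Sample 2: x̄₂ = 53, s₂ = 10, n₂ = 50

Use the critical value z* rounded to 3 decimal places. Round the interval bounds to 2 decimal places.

Both samples are large (n₁ = 40 ≥ 30, n₂ = 50 ≥ 30), so a z-interval for the difference of means applies.

Point estimate: x̄₁ - x̄₂ = 45 - 53 = -8

Standard error: SE = √(s₁²/n₁ + s₂²/n₂)
= √(8²/40 + 10²/50)
= √(1.600000 + 2.000000)
= 1.897367

For 95% confidence, z* = 1.96 (from standard normal table)
Margin of error: E = z* × SE = 1.96 × 1.897367 = 3.7188

Z-interval: (x̄₁ - x̄₂) ± E = -8 ± 3.7188 = (-11.7188, -4.2812)

Rounded to 2 decimal places:

(-11.72, -4.28)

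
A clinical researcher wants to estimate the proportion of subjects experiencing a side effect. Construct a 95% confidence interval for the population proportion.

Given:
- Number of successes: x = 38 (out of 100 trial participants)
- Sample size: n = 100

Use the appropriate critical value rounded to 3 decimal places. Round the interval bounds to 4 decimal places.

Sample proportion: p̂ = 38/100 = 0.380000

Check conditions for normal approximation:
  np̂ = 38 ≥ 10 ✓
  n(1-p̂) = 62 ≥ 10 ✓

The sample is large enough, so use a z-interval (normal approximation) for the proportion.

For 95% confidence, z* = 1.96 (from standard normal table)

Standard error: SE = √(p̂(1-p̂)/n) = √(0.380000×0.620000/100) = 0.04853864

Margin of error: E = z* × SE = 1.96 × 0.04853864 = 0.095136

Z-interval: p̂ ± E = 0.380000 ± 0.095136 = (0.284864, 0.475136)

Rounded to 4 decimal places:

(0.2849, 0.4751)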